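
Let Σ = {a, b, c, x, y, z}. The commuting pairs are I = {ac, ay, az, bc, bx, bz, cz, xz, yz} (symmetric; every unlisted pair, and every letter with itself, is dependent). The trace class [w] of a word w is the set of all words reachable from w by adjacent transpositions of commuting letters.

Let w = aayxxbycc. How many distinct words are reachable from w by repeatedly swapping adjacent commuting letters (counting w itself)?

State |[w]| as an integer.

9

piece 0:a — minimal
piece 1:a rests on {0:a}
piece 2:y — minimal
piece 3:x rests on {1:a, 2:y}
piece 4:x rests on {3:x}
piece 5:b rests on {1:a, 2:y}
piece 6:y rests on {4:x, 5:b}
piece 7:c rests on {6:y}
piece 8:c rests on {7:c}
minimal pieces: {0:a, 2:y}
ways to finish when only these pieces remain (= sum over removing one remaining piece with nothing left below it):
  1 left: {8}→1
  2 left: {7,8}→1
  3 left: {6,7,8}→1
  4 left: {4,6,7,8}→1  {5,6,7,8}→1
  5 left: {3,4,6,7,8}→1  {4,5,6,7,8}→2
  6 left: {3,4,5,6,7,8}→3
  7 left: {1,3,4,5,6,7,8}→3  {2,3,4,5,6,7,8}→3
  placing 0:a first → 6 extensions
  placing 2:y first → 3 extensions
total linear extensions = 9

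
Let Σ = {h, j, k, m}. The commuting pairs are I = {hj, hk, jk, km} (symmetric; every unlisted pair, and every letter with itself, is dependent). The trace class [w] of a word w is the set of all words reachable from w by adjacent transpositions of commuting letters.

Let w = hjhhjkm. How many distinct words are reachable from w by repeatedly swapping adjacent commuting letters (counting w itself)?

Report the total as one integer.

70

0(h) covers ∅
1(j) covers ∅
2(h) covers 0:h
3(h) covers 2:h
4(j) covers 1:j
5(k) covers ∅
6(m) covers 3:h, 4:j
floor of heap: 0:h, 1:j, 5:k
completions by unplaced set U, small U first (add the entries for U minus each lowest piece of U):
  |U|=1: {5}:1  {6}:1
  |U|=2: {3,6}:1  {4,6}:1  {5,6}:2
  |U|=3: {1,4,6}:1  {2,3,6}:1  {3,4,6}:2  {3,5,6}:3  {4,5,6}:3
  |U|=4: {0,2,3,6}:1  {1,3,4,6}:3  {1,4,5,6}:4  {2,3,4,6}:3  {2,3,5,6}:4  {3,4,5,6}:8
  |U|=5: {0,2,3,4,6}:4  {0,2,3,5,6}:5  {1,2,3,4,6}:6  {1,3,4,5,6}:15  {2,3,4,5,6}:15
  start at 0(h): 36
  start at 1(j): 24
  start at 5(k): 10
sum over floor = 70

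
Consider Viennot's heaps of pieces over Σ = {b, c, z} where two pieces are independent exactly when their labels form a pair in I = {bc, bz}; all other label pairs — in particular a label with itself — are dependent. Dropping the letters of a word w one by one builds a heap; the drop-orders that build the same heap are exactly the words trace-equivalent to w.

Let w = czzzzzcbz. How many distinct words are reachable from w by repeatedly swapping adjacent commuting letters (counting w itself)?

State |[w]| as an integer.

piece 0:c — minimal
piece 1:z rests on {0:c}
piece 2:z rests on {1:z}
piece 3:z rests on {2:z}
piece 4:z rests on {3:z}
piece 5:z rests on {4:z}
piece 6:c rests on {5:z}
piece 7:b — minimal
piece 8:z rests on {6:c}
minimal pieces: {0:c, 7:b}
ways to finish when only these pieces remain (= sum over removing one remaining piece with nothing left below it):
  1 left: {7}→1  {8}→1
  2 left: {6,8}→1  {7,8}→2
  3 left: {5,6,8}→1  {6,7,8}→3
  4 left: {4,5,6,8}→1  {5,6,7,8}→4
  5 left: {3,4,5,6,8}→1  {4,5,6,7,8}→5
  6 left: {2,3,4,5,6,8}→1  {3,4,5,6,7,8}→6
  7 left: {1,2,3,4,5,6,8}→1  {2,3,4,5,6,7,8}→7
  placing 0:c first → 8 extensions
  placing 7:b first → 1 extensions
total linear extensions = 9

9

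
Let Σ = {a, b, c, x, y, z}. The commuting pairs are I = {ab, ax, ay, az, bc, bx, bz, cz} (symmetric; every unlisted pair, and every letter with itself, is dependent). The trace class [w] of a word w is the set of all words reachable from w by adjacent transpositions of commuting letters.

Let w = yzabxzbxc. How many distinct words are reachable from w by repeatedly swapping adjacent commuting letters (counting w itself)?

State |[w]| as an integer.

piece 0:y — minimal
piece 1:z rests on {0:y}
piece 2:a — minimal
piece 3:b rests on {0:y}
piece 4:x rests on {1:z}
piece 5:z rests on {4:x}
piece 6:b rests on {3:b}
piece 7:x rests on {5:z}
piece 8:c rests on {2:a, 7:x}
minimal pieces: {0:y, 2:a}
ways to finish when only these pieces remain (= sum over removing one remaining piece with nothing left below it):
  1 left: {6}→1  {8}→1
  2 left: {2,8}→1  {3,6}→1  {6,8}→2  {7,8}→1
  3 left: {2,6,8}→3  {2,7,8}→2  {3,6,8}→3  {5,7,8}→1  {6,7,8}→3
  4 left: {2,3,6,8}→6  {2,5,7,8}→3  {2,6,7,8}→8  {3,6,7,8}→6  {4,5,7,8}→1  {5,6,7,8}→4
  5 left: {1,4,5,7,8}→1  {2,3,6,7,8}→20  {2,4,5,7,8}→4  {2,5,6,7,8}→15  {3,5,6,7,8}→10  {4,5,6,7,8}→5
  6 left: {1,2,4,5,7,8}→5  {1,4,5,6,7,8}→6  {2,3,5,6,7,8}→45  {2,4,5,6,7,8}→24  {3,4,5,6,7,8}→15
  7 left: {1,2,4,5,6,7,8}→35  {1,3,4,5,6,7,8}→21  {2,3,4,5,6,7,8}→84
  placing 0:y first → 140 extensions
  placing 2:a first → 21 extensions
total linear extensions = 161

161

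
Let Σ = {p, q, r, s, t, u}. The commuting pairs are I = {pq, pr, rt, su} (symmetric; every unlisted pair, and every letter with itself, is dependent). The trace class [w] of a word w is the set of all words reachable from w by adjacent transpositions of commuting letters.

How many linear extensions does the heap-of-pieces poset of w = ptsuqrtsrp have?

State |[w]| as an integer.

8

piece 0:p — minimal
piece 1:t rests on {0:p}
piece 2:s rests on {1:t}
piece 3:u rests on {1:t}
piece 4:q rests on {2:s, 3:u}
piece 5:r rests on {4:q}
piece 6:t rests on {4:q}
piece 7:s rests on {5:r, 6:t}
piece 8:r rests on {7:s}
piece 9:p rests on {7:s}
minimal pieces: {0:p}
ways to finish when only these pieces remain (= sum over removing one remaining piece with nothing left below it):
  1 left: {8}→1  {9}→1
  2 left: {8,9}→2
  3 left: {7,8,9}→2
  4 left: {5,7,8,9}→2  {6,7,8,9}→2
  5 left: {5,6,7,8,9}→4
  6 left: {4,5,6,7,8,9}→4
  7 left: {2,4,5,6,7,8,9}→4  {3,4,5,6,7,8,9}→4
  8 left: {2,3,4,5,6,7,8,9}→8
  placing 0:p first → 8 extensions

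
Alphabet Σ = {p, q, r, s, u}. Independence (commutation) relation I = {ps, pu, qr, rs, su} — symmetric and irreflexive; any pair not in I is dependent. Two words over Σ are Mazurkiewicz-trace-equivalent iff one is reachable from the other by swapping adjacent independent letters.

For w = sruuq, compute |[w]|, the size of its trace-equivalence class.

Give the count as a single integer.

#0=s has no predecessor
#1=r has no predecessor
#2=u depends on [1:r]
#3=u depends on [2:u]
#4=q depends on [0:s, 3:u]
sources: [0:s, 1:r]
N(rest) = Σ N(rest − s) over sources s of rest; N(one piece) = 1:
  size 1 → [4]=1
  size 2 → [0,4]=1  [3,4]=1
  size 3 → [0,3,4]=2  [2,3,4]=1
  first=0(s) contributes 1
  first=1(r) contributes 3
|[w]| = 4

4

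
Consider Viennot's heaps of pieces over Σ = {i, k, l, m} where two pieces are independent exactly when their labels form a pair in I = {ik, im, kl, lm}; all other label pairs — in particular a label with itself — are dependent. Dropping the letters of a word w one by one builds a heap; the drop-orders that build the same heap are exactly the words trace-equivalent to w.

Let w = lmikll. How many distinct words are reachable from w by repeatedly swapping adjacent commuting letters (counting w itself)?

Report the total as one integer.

15

#0=l has no predecessor
#1=m has no predecessor
#2=i depends on [0:l]
#3=k depends on [1:m]
#4=l depends on [2:i]
#5=l depends on [4:l]
sources: [0:l, 1:m]
N(rest) = Σ N(rest − s) over sources s of rest; N(one piece) = 1:
  size 1 → [3]=1  [5]=1
  size 2 → [1,3]=1  [3,5]=2  [4,5]=1
  size 3 → [1,3,5]=3  [2,4,5]=1  [3,4,5]=3
  size 4 → [0,2,4,5]=1  [1,3,4,5]=6  [2,3,4,5]=4
  first=0(l) contributes 10
  first=1(m) contributes 5
|[w]| = 15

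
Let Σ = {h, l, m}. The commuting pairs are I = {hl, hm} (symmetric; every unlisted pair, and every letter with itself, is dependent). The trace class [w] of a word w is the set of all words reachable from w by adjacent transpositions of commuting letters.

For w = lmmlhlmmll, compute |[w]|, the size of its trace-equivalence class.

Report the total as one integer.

10

piece 0:l — minimal
piece 1:m rests on {0:l}
piece 2:m rests on {1:m}
piece 3:l rests on {2:m}
piece 4:h — minimal
piece 5:l rests on {3:l}
piece 6:m rests on {5:l}
piece 7:m rests on {6:m}
piece 8:l rests on {7:m}
piece 9:l rests on {8:l}
minimal pieces: {0:l, 4:h}
ways to finish when only these pieces remain (= sum over removing one remaining piece with nothing left below it):
  1 left: {4}→1  {9}→1
  2 left: {4,9}→2  {8,9}→1
  3 left: {4,8,9}→3  {7,8,9}→1
  4 left: {4,7,8,9}→4  {6,7,8,9}→1
  5 left: {4,6,7,8,9}→5  {5,6,7,8,9}→1
  6 left: {3,5,6,7,8,9}→1  {4,5,6,7,8,9}→6
  7 left: {2,3,5,6,7,8,9}→1  {3,4,5,6,7,8,9}→7
  8 left: {1,2,3,5,6,7,8,9}→1  {2,3,4,5,6,7,8,9}→8
  placing 0:l first → 9 extensions
  placing 4:h first → 1 extensions
total linear extensions = 10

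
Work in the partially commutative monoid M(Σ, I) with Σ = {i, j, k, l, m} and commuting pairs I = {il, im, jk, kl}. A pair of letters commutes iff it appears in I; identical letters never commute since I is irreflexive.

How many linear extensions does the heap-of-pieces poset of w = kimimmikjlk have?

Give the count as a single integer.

120

0(k) covers ∅
1(i) covers 0:k
2(m) covers 0:k
3(i) covers 1:i
4(m) covers 2:m
5(m) covers 4:m
6(i) covers 3:i
7(k) covers 5:m, 6:i
8(j) covers 5:m, 6:i
9(l) covers 8:j
10(k) covers 7:k
floor of heap: 0:k
completions by unplaced set U, small U first (add the entries for U minus each lowest piece of U):
  |U|=1: {9}:1  {10}:1
  |U|=2: {7,10}:1  {8,9}:1  {9,10}:2
  |U|=3: {7,9,10}:3  {8,9,10}:3
  |U|=4: {7,8,9,10}:6
  |U|=5: {5,7,8,9,10}:6  {6,7,8,9,10}:6
  |U|=6: {3,6,7,8,9,10}:6  {4,5,7,8,9,10}:6  {5,6,7,8,9,10}:12
  |U|=7: {1,3,6,7,8,9,10}:6  {2,4,5,7,8,9,10}:6  {3,5,6,7,8,9,10}:18  {4,5,6,7,8,9,10}:18
  |U|=8: {1,3,5,6,7,8,9,10}:24  {2,4,5,6,7,8,9,10}:24  {3,4,5,6,7,8,9,10}:36
  |U|=9: {1,3,4,5,6,7,8,9,10}:60  {2,3,4,5,6,7,8,9,10}:60
  start at 0(k): 120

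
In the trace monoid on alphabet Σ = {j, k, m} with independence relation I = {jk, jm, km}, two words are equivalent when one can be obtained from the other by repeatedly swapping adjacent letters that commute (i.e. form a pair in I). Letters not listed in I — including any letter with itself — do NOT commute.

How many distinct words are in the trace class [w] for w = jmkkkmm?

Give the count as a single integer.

0(j) covers ∅
1(m) covers ∅
2(k) covers ∅
3(k) covers 2:k
4(k) covers 3:k
5(m) covers 1:m
6(m) covers 5:m
floor of heap: 0:j, 1:m, 2:k
completions by unplaced set U, small U first (add the entries for U minus each lowest piece of U):
  |U|=1: {0}:1  {4}:1  {6}:1
  |U|=2: {0,4}:2  {0,6}:2  {3,4}:1  {4,6}:2  {5,6}:1
  |U|=3: {0,3,4}:3  {0,4,6}:6  {0,5,6}:3  {1,5,6}:1  {2,3,4}:1  {3,4,6}:3  {4,5,6}:3
  |U|=4: {0,1,5,6}:4  {0,2,3,4}:4  {0,3,4,6}:12  {0,4,5,6}:12  {1,4,5,6}:4  {2,3,4,6}:4  {3,4,5,6}:6
  |U|=5: {0,1,4,5,6}:20  {0,2,3,4,6}:20  {0,3,4,5,6}:30  {1,3,4,5,6}:10  {2,3,4,5,6}:10
  start at 0(j): 20
  start at 1(m): 60
  start at 2(k): 60
sum over floor = 140

140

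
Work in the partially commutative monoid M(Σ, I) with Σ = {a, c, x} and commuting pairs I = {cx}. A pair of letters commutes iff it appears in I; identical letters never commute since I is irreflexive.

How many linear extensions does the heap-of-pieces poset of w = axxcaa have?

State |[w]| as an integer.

#0=a has no predecessor
#1=x depends on [0:a]
#2=x depends on [1:x]
#3=c depends on [0:a]
#4=a depends on [2:x, 3:c]
#5=a depends on [4:a]
sources: [0:a]
N(rest) = Σ N(rest − s) over sources s of rest; N(one piece) = 1:
  size 1 → [5]=1
  size 2 → [4,5]=1
  size 3 → [2,4,5]=1  [3,4,5]=1
  size 4 → [1,2,4,5]=1  [2,3,4,5]=2
  first=0(a) contributes 3

3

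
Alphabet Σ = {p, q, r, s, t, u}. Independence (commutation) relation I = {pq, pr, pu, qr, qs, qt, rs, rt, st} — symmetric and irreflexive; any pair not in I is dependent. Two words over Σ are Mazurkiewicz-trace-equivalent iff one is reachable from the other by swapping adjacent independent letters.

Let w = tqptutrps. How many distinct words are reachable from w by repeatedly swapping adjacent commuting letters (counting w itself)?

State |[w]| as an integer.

piece 0:t — minimal
piece 1:q — minimal
piece 2:p rests on {0:t}
piece 3:t rests on {2:p}
piece 4:u rests on {1:q, 3:t}
piece 5:t rests on {4:u}
piece 6:r rests on {4:u}
piece 7:p rests on {5:t}
piece 8:s rests on {7:p}
minimal pieces: {0:t, 1:q}
ways to finish when only these pieces remain (= sum over removing one remaining piece with nothing left below it):
  1 left: {6}→1  {8}→1
  2 left: {6,8}→2  {7,8}→1
  3 left: {5,7,8}→1  {6,7,8}→3
  4 left: {5,6,7,8}→4
  5 left: {4,5,6,7,8}→4
  6 left: {1,4,5,6,7,8}→4  {3,4,5,6,7,8}→4
  7 left: {1,3,4,5,6,7,8}→8  {2,3,4,5,6,7,8}→4
  placing 0:t first → 12 extensions
  placing 1:q first → 4 extensions
total linear extensions = 16

16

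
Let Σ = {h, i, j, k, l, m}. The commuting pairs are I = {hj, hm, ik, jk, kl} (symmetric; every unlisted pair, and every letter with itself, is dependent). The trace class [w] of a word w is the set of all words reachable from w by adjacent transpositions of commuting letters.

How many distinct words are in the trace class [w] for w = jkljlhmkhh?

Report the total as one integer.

10

#0=j has no predecessor
#1=k has no predecessor
#2=l depends on [0:j]
#3=j depends on [2:l]
#4=l depends on [3:j]
#5=h depends on [1:k, 4:l]
#6=m depends on [1:k, 4:l]
#7=k depends on [5:h, 6:m]
#8=h depends on [7:k]
#9=h depends on [8:h]
sources: [0:j, 1:k]
N(rest) = Σ N(rest − s) over sources s of rest; N(one piece) = 1:
  size 1 → [9]=1
  size 2 → [8,9]=1
  size 3 → [7,8,9]=1
  size 4 → [5,7,8,9]=1  [6,7,8,9]=1
  size 5 → [5,6,7,8,9]=2
  size 6 → [1,5,6,7,8,9]=2  [4,5,6,7,8,9]=2
  size 7 → [1,4,5,6,7,8,9]=4  [3,4,5,6,7,8,9]=2
  size 8 → [1,3,4,5,6,7,8,9]=6  [2,3,4,5,6,7,8,9]=2
  first=0(j) contributes 8
  first=1(k) contributes 2
|[w]| = 10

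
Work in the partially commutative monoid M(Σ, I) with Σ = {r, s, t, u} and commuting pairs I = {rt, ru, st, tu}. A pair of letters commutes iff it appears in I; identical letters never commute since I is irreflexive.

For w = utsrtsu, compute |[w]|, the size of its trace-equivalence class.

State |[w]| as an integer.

21

drop 0:u onto floor
drop 1:t onto floor
drop 2:s onto {0:u}
drop 3:r onto {2:s}
drop 4:t onto {1:t}
drop 5:s onto {3:r}
drop 6:u onto {5:s}
ground layer = {0:u, 1:t}
drop-orders for the pieces not yet dropped (sum over which currently-grounded one goes next):
  1 to go: {4} 1  {6} 1
  2 to go: {1,4} 1  {4,6} 2  {5,6} 1
  3 to go: {1,4,6} 3  {3,5,6} 1  {4,5,6} 3
  4 to go: {1,4,5,6} 6  {2,3,5,6} 1  {3,4,5,6} 4
  5 to go: {0,2,3,5,6} 1  {1,3,4,5,6} 10  {2,3,4,5,6} 5
  if 0:u drops first: 15 orders
  if 1:t drops first: 6 orders
heap linearizations: 21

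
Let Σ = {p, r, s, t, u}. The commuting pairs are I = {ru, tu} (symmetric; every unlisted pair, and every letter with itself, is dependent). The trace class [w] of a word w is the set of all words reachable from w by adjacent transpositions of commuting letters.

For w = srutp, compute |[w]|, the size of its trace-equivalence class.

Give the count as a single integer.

0(s) covers ∅
1(r) covers 0:s
2(u) covers 0:s
3(t) covers 1:r
4(p) covers 2:u, 3:t
floor of heap: 0:s
completions by unplaced set U, small U first (add the entries for U minus each lowest piece of U):
  |U|=1: {4}:1
  |U|=2: {2,4}:1  {3,4}:1
  |U|=3: {1,3,4}:1  {2,3,4}:2
  start at 0(s): 3

3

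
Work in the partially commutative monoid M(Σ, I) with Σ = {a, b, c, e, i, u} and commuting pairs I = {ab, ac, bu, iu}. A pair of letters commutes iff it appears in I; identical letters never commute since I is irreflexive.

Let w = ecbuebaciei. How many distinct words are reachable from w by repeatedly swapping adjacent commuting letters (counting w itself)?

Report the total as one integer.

6

piece 0:e — minimal
piece 1:c rests on {0:e}
piece 2:b rests on {1:c}
piece 3:u rests on {1:c}
piece 4:e rests on {2:b, 3:u}
piece 5:b rests on {4:e}
piece 6:a rests on {4:e}
piece 7:c rests on {5:b}
piece 8:i rests on {6:a, 7:c}
piece 9:e rests on {8:i}
piece 10:i rests on {9:e}
minimal pieces: {0:e}
ways to finish when only these pieces remain (= sum over removing one remaining piece with nothing left below it):
  1 left: {10}→1
  2 left: {9,10}→1
  3 left: {8,9,10}→1
  4 left: {6,8,9,10}→1  {7,8,9,10}→1
  5 left: {5,7,8,9,10}→1  {6,7,8,9,10}→2
  6 left: {5,6,7,8,9,10}→3
  7 left: {4,5,6,7,8,9,10}→3
  8 left: {2,4,5,6,7,8,9,10}→3  {3,4,5,6,7,8,9,10}→3
  9 left: {2,3,4,5,6,7,8,9,10}→6
  placing 0:e first → 6 extensions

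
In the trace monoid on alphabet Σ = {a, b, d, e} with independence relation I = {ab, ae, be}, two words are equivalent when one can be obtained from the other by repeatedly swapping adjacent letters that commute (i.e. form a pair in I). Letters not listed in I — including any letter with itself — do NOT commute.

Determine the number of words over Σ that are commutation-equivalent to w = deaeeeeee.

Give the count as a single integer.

8

piece 0:d — minimal
piece 1:e rests on {0:d}
piece 2:a rests on {0:d}
piece 3:e rests on {1:e}
piece 4:e rests on {3:e}
piece 5:e rests on {4:e}
piece 6:e rests on {5:e}
piece 7:e rests on {6:e}
piece 8:e rests on {7:e}
minimal pieces: {0:d}
ways to finish when only these pieces remain (= sum over removing one remaining piece with nothing left below it):
  1 left: {2}→1  {8}→1
  2 left: {2,8}→2  {7,8}→1
  3 left: {2,7,8}→3  {6,7,8}→1
  4 left: {2,6,7,8}→4  {5,6,7,8}→1
  5 left: {2,5,6,7,8}→5  {4,5,6,7,8}→1
  6 left: {2,4,5,6,7,8}→6  {3,4,5,6,7,8}→1
  7 left: {1,3,4,5,6,7,8}→1  {2,3,4,5,6,7,8}→7
  placing 0:d first → 8 extensions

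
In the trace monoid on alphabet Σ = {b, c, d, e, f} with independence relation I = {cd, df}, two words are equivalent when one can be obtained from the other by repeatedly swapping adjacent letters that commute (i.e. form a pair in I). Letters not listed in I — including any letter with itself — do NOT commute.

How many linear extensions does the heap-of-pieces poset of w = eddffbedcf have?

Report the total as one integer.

#0=e has no predecessor
#1=d depends on [0:e]
#2=d depends on [1:d]
#3=f depends on [0:e]
#4=f depends on [3:f]
#5=b depends on [2:d, 4:f]
#6=e depends on [5:b]
#7=d depends on [6:e]
#8=c depends on [6:e]
#9=f depends on [8:c]
sources: [0:e]
N(rest) = Σ N(rest − s) over sources s of rest; N(one piece) = 1:
  size 1 → [7]=1  [9]=1
  size 2 → [7,9]=2  [8,9]=1
  size 3 → [7,8,9]=3
  size 4 → [6,7,8,9]=3
  size 5 → [5,6,7,8,9]=3
  size 6 → [2,5,6,7,8,9]=3  [4,5,6,7,8,9]=3
  size 7 → [1,2,5,6,7,8,9]=3  [2,4,5,6,7,8,9]=6  [3,4,5,6,7,8,9]=3
  size 8 → [1,2,4,5,6,7,8,9]=9  [2,3,4,5,6,7,8,9]=9
  first=0(e) contributes 18

18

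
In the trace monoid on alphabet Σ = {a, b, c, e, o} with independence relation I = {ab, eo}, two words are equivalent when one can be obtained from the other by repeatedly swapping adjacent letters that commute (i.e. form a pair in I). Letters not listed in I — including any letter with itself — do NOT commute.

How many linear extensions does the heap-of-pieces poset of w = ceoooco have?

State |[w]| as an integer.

0(c) covers ∅
1(e) covers 0:c
2(o) covers 0:c
3(o) covers 2:o
4(o) covers 3:o
5(c) covers 1:e, 4:o
6(o) covers 5:c
floor of heap: 0:c
completions by unplaced set U, small U first (add the entries for U minus each lowest piece of U):
  |U|=1: {6}:1
  |U|=2: {5,6}:1
  |U|=3: {1,5,6}:1  {4,5,6}:1
  |U|=4: {1,4,5,6}:2  {3,4,5,6}:1
  |U|=5: {1,3,4,5,6}:3  {2,3,4,5,6}:1
  start at 0(c): 4

4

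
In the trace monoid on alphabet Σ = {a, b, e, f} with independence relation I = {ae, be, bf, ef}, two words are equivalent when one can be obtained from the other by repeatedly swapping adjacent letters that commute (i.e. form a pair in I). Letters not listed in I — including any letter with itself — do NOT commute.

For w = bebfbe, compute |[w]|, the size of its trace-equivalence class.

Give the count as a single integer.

60

#0=b has no predecessor
#1=e has no predecessor
#2=b depends on [0:b]
#3=f has no predecessor
#4=b depends on [2:b]
#5=e depends on [1:e]
sources: [0:b, 1:e, 3:f]
N(rest) = Σ N(rest − s) over sources s of rest; N(one piece) = 1:
  size 1 → [3]=1  [4]=1  [5]=1
  size 2 → [1,5]=1  [2,4]=1  [3,4]=2  [3,5]=2  [4,5]=2
  size 3 → [0,2,4]=1  [1,3,5]=3  [1,4,5]=3  [2,3,4]=3  [2,4,5]=3  [3,4,5]=6
  size 4 → [0,2,3,4]=4  [0,2,4,5]=4  [1,2,4,5]=6  [1,3,4,5]=12  [2,3,4,5]=12
  first=0(b) contributes 30
  first=1(e) contributes 20
  first=3(f) contributes 10
|[w]| = 60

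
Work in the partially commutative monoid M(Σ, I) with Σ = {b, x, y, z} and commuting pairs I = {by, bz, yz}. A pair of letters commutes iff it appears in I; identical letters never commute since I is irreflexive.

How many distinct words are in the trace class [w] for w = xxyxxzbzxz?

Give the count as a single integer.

#0=x has no predecessor
#1=x depends on [0:x]
#2=y depends on [1:x]
#3=x depends on [2:y]
#4=x depends on [3:x]
#5=z depends on [4:x]
#6=b depends on [4:x]
#7=z depends on [5:z]
#8=x depends on [6:b, 7:z]
#9=z depends on [8:x]
sources: [0:x]
N(rest) = Σ N(rest − s) over sources s of rest; N(one piece) = 1:
  size 1 → [9]=1
  size 2 → [8,9]=1
  size 3 → [6,8,9]=1  [7,8,9]=1
  size 4 → [5,7,8,9]=1  [6,7,8,9]=2
  size 5 → [5,6,7,8,9]=3
  size 6 → [4,5,6,7,8,9]=3
  size 7 → [3,4,5,6,7,8,9]=3
  size 8 → [2,3,4,5,6,7,8,9]=3
  first=0(x) contributes 3

3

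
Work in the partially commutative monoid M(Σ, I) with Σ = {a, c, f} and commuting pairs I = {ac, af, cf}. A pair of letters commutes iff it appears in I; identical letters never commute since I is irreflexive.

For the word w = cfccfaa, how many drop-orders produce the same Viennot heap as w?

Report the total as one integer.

#0=c has no predecessor
#1=f has no predecessor
#2=c depends on [0:c]
#3=c depends on [2:c]
#4=f depends on [1:f]
#5=a has no predecessor
#6=a depends on [5:a]
sources: [0:c, 1:f, 5:a]
N(rest) = Σ N(rest − s) over sources s of rest; N(one piece) = 1:
  size 1 → [3]=1  [4]=1  [6]=1
  size 2 → [1,4]=1  [2,3]=1  [3,4]=2  [3,6]=2  [4,6]=2  [5,6]=1
  size 3 → [0,2,3]=1  [1,3,4]=3  [1,4,6]=3  [2,3,4]=3  [2,3,6]=3  [3,4,6]=6  [3,5,6]=3  [4,5,6]=3
  size 4 → [0,2,3,4]=4  [0,2,3,6]=4  [1,2,3,4]=6  [1,3,4,6]=12  [1,4,5,6]=6  [2,3,4,6]=12  [2,3,5,6]=6  [3,4,5,6]=12
  size 5 → [0,1,2,3,4]=10  [0,2,3,4,6]=20  [0,2,3,5,6]=10  [1,2,3,4,6]=30  [1,3,4,5,6]=30  [2,3,4,5,6]=30
  first=0(c) contributes 90
  first=1(f) contributes 60
  first=5(a) contributes 60
|[w]| = 210

210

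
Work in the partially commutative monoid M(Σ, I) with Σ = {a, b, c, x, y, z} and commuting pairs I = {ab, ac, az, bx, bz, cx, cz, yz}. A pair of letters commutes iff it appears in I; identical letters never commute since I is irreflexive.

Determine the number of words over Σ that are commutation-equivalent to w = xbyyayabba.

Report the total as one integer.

#0=x has no predecessor
#1=b has no predecessor
#2=y depends on [0:x, 1:b]
#3=y depends on [2:y]
#4=a depends on [3:y]
#5=y depends on [4:a]
#6=a depends on [5:y]
#7=b depends on [5:y]
#8=b depends on [7:b]
#9=a depends on [6:a]
sources: [0:x, 1:b]
N(rest) = Σ N(rest − s) over sources s of rest; N(one piece) = 1:
  size 1 → [8]=1  [9]=1
  size 2 → [6,9]=1  [7,8]=1  [8,9]=2
  size 3 → [6,8,9]=3  [7,8,9]=3
  size 4 → [6,7,8,9]=6
  size 5 → [5,6,7,8,9]=6
  size 6 → [4,5,6,7,8,9]=6
  size 7 → [3,4,5,6,7,8,9]=6
  size 8 → [2,3,4,5,6,7,8,9]=6
  first=0(x) contributes 6
  first=1(b) contributes 6
|[w]| = 12

12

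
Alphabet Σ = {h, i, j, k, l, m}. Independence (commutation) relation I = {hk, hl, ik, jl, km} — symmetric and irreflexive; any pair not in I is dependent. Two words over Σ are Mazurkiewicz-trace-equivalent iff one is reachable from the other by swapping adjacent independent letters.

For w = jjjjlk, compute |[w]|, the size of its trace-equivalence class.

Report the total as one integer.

5

piece 0:j — minimal
piece 1:j rests on {0:j}
piece 2:j rests on {1:j}
piece 3:j rests on {2:j}
piece 4:l — minimal
piece 5:k rests on {3:j, 4:l}
minimal pieces: {0:j, 4:l}
ways to finish when only these pieces remain (= sum over removing one remaining piece with nothing left below it):
  1 left: {5}→1
  2 left: {3,5}→1  {4,5}→1
  3 left: {2,3,5}→1  {3,4,5}→2
  4 left: {1,2,3,5}→1  {2,3,4,5}→3
  placing 0:j first → 4 extensions
  placing 4:l first → 1 extensions
total linear extensions = 5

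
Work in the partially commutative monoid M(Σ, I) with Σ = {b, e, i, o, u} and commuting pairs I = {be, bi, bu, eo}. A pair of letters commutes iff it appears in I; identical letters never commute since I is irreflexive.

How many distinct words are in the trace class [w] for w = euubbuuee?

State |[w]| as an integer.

piece 0:e — minimal
piece 1:u rests on {0:e}
piece 2:u rests on {1:u}
piece 3:b — minimal
piece 4:b rests on {3:b}
piece 5:u rests on {2:u}
piece 6:u rests on {5:u}
piece 7:e rests on {6:u}
piece 8:e rests on {7:e}
minimal pieces: {0:e, 3:b}
ways to finish when only these pieces remain (= sum over removing one remaining piece with nothing left below it):
  1 left: {4}→1  {8}→1
  2 left: {3,4}→1  {4,8}→2  {7,8}→1
  3 left: {3,4,8}→3  {4,7,8}→3  {6,7,8}→1
  4 left: {3,4,7,8}→6  {4,6,7,8}→4  {5,6,7,8}→1
  5 left: {2,5,6,7,8}→1  {3,4,6,7,8}→10  {4,5,6,7,8}→5
  6 left: {1,2,5,6,7,8}→1  {2,4,5,6,7,8}→6  {3,4,5,6,7,8}→15
  7 left: {0,1,2,5,6,7,8}→1  {1,2,4,5,6,7,8}→7  {2,3,4,5,6,7,8}→21
  placing 0:e first → 28 extensions
  placing 3:b first → 8 extensions
total linear extensions = 36

36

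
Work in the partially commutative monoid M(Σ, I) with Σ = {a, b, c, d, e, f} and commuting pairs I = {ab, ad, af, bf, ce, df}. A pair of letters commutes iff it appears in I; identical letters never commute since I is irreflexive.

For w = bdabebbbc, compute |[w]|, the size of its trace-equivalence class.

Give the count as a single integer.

drop 0:b onto floor
drop 1:d onto {0:b}
drop 2:a onto floor
drop 3:b onto {1:d}
drop 4:e onto {2:a, 3:b}
drop 5:b onto {4:e}
drop 6:b onto {5:b}
drop 7:b onto {6:b}
drop 8:c onto {7:b}
ground layer = {0:b, 2:a}
drop-orders for the pieces not yet dropped (sum over which currently-grounded one goes next):
  1 to go: {8} 1
  2 to go: {7,8} 1
  3 to go: {6,7,8} 1
  4 to go: {5,6,7,8} 1
  5 to go: {4,5,6,7,8} 1
  6 to go: {2,4,5,6,7,8} 1  {3,4,5,6,7,8} 1
  7 to go: {1,3,4,5,6,7,8} 1  {2,3,4,5,6,7,8} 2
  if 0:b drops first: 3 orders
  if 2:a drops first: 1 orders
heap linearizations: 4

4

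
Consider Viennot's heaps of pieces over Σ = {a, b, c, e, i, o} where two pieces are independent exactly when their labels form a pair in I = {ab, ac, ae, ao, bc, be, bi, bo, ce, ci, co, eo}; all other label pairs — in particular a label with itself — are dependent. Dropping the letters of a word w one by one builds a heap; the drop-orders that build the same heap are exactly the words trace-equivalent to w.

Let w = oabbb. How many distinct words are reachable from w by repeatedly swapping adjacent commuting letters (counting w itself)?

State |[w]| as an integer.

20

0(o) covers ∅
1(a) covers ∅
2(b) covers ∅
3(b) covers 2:b
4(b) covers 3:b
floor of heap: 0:o, 1:a, 2:b
completions by unplaced set U, small U first (add the entries for U minus each lowest piece of U):
  |U|=1: {0}:1  {1}:1  {4}:1
  |U|=2: {0,1}:2  {0,4}:2  {1,4}:2  {3,4}:1
  |U|=3: {0,1,4}:6  {0,3,4}:3  {1,3,4}:3  {2,3,4}:1
  start at 0(o): 4
  start at 1(a): 4
  start at 2(b): 12
sum over floor = 20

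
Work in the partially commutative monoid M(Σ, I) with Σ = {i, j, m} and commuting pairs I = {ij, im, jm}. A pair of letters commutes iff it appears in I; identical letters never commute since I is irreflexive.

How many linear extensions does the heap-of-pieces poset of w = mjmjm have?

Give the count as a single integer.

10

drop 0:m onto floor
drop 1:j onto floor
drop 2:m onto {0:m}
drop 3:j onto {1:j}
drop 4:m onto {2:m}
ground layer = {0:m, 1:j}
drop-orders for the pieces not yet dropped (sum over which currently-grounded one goes next):
  1 to go: {3} 1  {4} 1
  2 to go: {1,3} 1  {2,4} 1  {3,4} 2
  3 to go: {0,2,4} 1  {1,3,4} 3  {2,3,4} 3
  if 0:m drops first: 6 orders
  if 1:j drops first: 4 orders
heap linearizations: 10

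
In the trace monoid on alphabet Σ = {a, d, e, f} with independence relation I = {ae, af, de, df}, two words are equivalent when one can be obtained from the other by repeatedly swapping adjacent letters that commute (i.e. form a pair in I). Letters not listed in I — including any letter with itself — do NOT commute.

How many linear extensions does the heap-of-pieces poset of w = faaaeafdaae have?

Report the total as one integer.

330

piece 0:f — minimal
piece 1:a — minimal
piece 2:a rests on {1:a}
piece 3:a rests on {2:a}
piece 4:e rests on {0:f}
piece 5:a rests on {3:a}
piece 6:f rests on {4:e}
piece 7:d rests on {5:a}
piece 8:a rests on {7:d}
piece 9:a rests on {8:a}
piece 10:e rests on {6:f}
minimal pieces: {0:f, 1:a}
ways to finish when only these pieces remain (= sum over removing one remaining piece with nothing left below it):
  1 left: {9}→1  {10}→1
  2 left: {6,10}→1  {8,9}→1  {9,10}→2
  3 left: {4,6,10}→1  {6,9,10}→3  {7,8,9}→1  {8,9,10}→3
  4 left: {0,4,6,10}→1  {4,6,9,10}→4  {5,7,8,9}→1  {6,8,9,10}→6  {7,8,9,10}→4
  5 left: {0,4,6,9,10}→5  {3,5,7,8,9}→1  {4,6,8,9,10}→10  {5,7,8,9,10}→5  {6,7,8,9,10}→10
  6 left: {0,4,6,8,9,10}→15  {2,3,5,7,8,9}→1  {3,5,7,8,9,10}→6  {4,6,7,8,9,10}→20  {5,6,7,8,9,10}→15
  7 left: {0,4,6,7,8,9,10}→35  {1,2,3,5,7,8,9}→1  {2,3,5,7,8,9,10}→7  {3,5,6,7,8,9,10}→21  {4,5,6,7,8,9,10}→35
  8 left: {0,4,5,6,7,8,9,10}→70  {1,2,3,5,7,8,9,10}→8  {2,3,5,6,7,8,9,10}→28  {3,4,5,6,7,8,9,10}→56
  9 left: {0,3,4,5,6,7,8,9,10}→126  {1,2,3,5,6,7,8,9,10}→36  {2,3,4,5,6,7,8,9,10}→84
  placing 0:f first → 120 extensions
  placing 1:a first → 210 extensions
total linear extensions = 330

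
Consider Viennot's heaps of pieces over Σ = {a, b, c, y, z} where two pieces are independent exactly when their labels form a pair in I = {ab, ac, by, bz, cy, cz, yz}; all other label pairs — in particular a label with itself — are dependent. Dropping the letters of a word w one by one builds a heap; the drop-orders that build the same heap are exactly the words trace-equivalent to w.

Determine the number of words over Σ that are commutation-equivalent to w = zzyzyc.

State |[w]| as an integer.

piece 0:z — minimal
piece 1:z rests on {0:z}
piece 2:y — minimal
piece 3:z rests on {1:z}
piece 4:y rests on {2:y}
piece 5:c — minimal
minimal pieces: {0:z, 2:y, 5:c}
ways to finish when only these pieces remain (= sum over removing one remaining piece with nothing left below it):
  1 left: {3}→1  {4}→1  {5}→1
  2 left: {1,3}→1  {2,4}→1  {3,4}→2  {3,5}→2  {4,5}→2
  3 left: {0,1,3}→1  {1,3,4}→3  {1,3,5}→3  {2,3,4}→3  {2,4,5}→3  {3,4,5}→6
  4 left: {0,1,3,4}→4  {0,1,3,5}→4  {1,2,3,4}→6  {1,3,4,5}→12  {2,3,4,5}→12
  placing 0:z first → 30 extensions
  placing 2:y first → 20 extensions
  placing 5:c first → 10 extensions
total linear extensions = 60

60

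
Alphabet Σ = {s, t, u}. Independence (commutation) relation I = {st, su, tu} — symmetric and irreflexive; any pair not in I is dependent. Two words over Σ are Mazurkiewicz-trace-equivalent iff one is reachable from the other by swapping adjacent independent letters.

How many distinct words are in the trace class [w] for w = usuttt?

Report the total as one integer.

piece 0:u — minimal
piece 1:s — minimal
piece 2:u rests on {0:u}
piece 3:t — minimal
piece 4:t rests on {3:t}
piece 5:t rests on {4:t}
minimal pieces: {0:u, 1:s, 3:t}
ways to finish when only these pieces remain (= sum over removing one remaining piece with nothing left below it):
  1 left: {1}→1  {2}→1  {5}→1
  2 left: {0,2}→1  {1,2}→2  {1,5}→2  {2,5}→2  {4,5}→1
  3 left: {0,1,2}→3  {0,2,5}→3  {1,2,5}→6  {1,4,5}→3  {2,4,5}→3  {3,4,5}→1
  4 left: {0,1,2,5}→12  {0,2,4,5}→6  {1,2,4,5}→12  {1,3,4,5}→4  {2,3,4,5}→4
  placing 0:u first → 20 extensions
  placing 1:s first → 10 extensions
  placing 3:t first → 30 extensions
total linear extensions = 60

60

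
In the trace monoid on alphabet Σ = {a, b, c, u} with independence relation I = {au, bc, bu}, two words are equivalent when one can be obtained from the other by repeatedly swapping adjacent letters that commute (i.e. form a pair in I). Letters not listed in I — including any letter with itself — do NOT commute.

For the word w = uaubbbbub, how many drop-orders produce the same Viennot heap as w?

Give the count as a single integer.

84

#0=u has no predecessor
#1=a has no predecessor
#2=u depends on [0:u]
#3=b depends on [1:a]
#4=b depends on [3:b]
#5=b depends on [4:b]
#6=b depends on [5:b]
#7=u depends on [2:u]
#8=b depends on [6:b]
sources: [0:u, 1:a]
N(rest) = Σ N(rest − s) over sources s of rest; N(one piece) = 1:
  size 1 → [7]=1  [8]=1
  size 2 → [2,7]=1  [6,8]=1  [7,8]=2
  size 3 → [0,2,7]=1  [2,7,8]=3  [5,6,8]=1  [6,7,8]=3
  size 4 → [0,2,7,8]=4  [2,6,7,8]=6  [4,5,6,8]=1  [5,6,7,8]=4
  size 5 → [0,2,6,7,8]=10  [2,5,6,7,8]=10  [3,4,5,6,8]=1  [4,5,6,7,8]=5
  size 6 → [0,2,5,6,7,8]=20  [1,3,4,5,6,8]=1  [2,4,5,6,7,8]=15  [3,4,5,6,7,8]=6
  size 7 → [0,2,4,5,6,7,8]=35  [1,3,4,5,6,7,8]=7  [2,3,4,5,6,7,8]=21
  first=0(u) contributes 28
  first=1(a) contributes 56
|[w]| = 84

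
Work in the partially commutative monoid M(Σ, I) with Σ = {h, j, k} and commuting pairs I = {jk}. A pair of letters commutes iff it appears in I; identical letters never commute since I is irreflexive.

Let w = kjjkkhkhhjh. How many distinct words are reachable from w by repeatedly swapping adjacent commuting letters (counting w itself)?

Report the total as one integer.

10

drop 0:k onto floor
drop 1:j onto floor
drop 2:j onto {1:j}
drop 3:k onto {0:k}
drop 4:k onto {3:k}
drop 5:h onto {2:j, 4:k}
drop 6:k onto {5:h}
drop 7:h onto {6:k}
drop 8:h onto {7:h}
drop 9:j onto {8:h}
drop 10:h onto {9:j}
ground layer = {0:k, 1:j}
drop-orders for the pieces not yet dropped (sum over which currently-grounded one goes next):
  1 to go: {10} 1
  2 to go: {9,10} 1
  3 to go: {8,9,10} 1
  4 to go: {7,8,9,10} 1
  5 to go: {6,7,8,9,10} 1
  6 to go: {5,6,7,8,9,10} 1
  7 to go: {2,5,6,7,8,9,10} 1  {4,5,6,7,8,9,10} 1
  8 to go: {1,2,5,6,7,8,9,10} 1  {2,4,5,6,7,8,9,10} 2  {3,4,5,6,7,8,9,10} 1
  9 to go: {0,3,4,5,6,7,8,9,10} 1  {1,2,4,5,6,7,8,9,10} 3  {2,3,4,5,6,7,8,9,10} 3
  if 0:k drops first: 6 orders
  if 1:j drops first: 4 orders
heap linearizations: 10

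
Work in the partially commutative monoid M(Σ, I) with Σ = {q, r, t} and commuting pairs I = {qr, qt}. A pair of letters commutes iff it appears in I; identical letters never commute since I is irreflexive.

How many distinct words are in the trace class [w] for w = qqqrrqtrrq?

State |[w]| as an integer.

0(q) covers ∅
1(q) covers 0:q
2(q) covers 1:q
3(r) covers ∅
4(r) covers 3:r
5(q) covers 2:q
6(t) covers 4:r
7(r) covers 6:t
8(r) covers 7:r
9(q) covers 5:q
floor of heap: 0:q, 3:r
completions by unplaced set U, small U first (add the entries for U minus each lowest piece of U):
  |U|=1: {8}:1  {9}:1
  |U|=2: {5,9}:1  {7,8}:1  {8,9}:2
  |U|=3: {2,5,9}:1  {5,8,9}:3  {6,7,8}:1  {7,8,9}:3
  |U|=4: {1,2,5,9}:1  {2,5,8,9}:4  {4,6,7,8}:1  {5,7,8,9}:6  {6,7,8,9}:4
  |U|=5: {0,1,2,5,9}:1  {1,2,5,8,9}:5  {2,5,7,8,9}:10  {3,4,6,7,8}:1  {4,6,7,8,9}:5  {5,6,7,8,9}:10
  |U|=6: {0,1,2,5,8,9}:6  {1,2,5,7,8,9}:15  {2,5,6,7,8,9}:20  {3,4,6,7,8,9}:6  {4,5,6,7,8,9}:15
  |U|=7: {0,1,2,5,7,8,9}:21  {1,2,5,6,7,8,9}:35  {2,4,5,6,7,8,9}:35  {3,4,5,6,7,8,9}:21
  |U|=8: {0,1,2,5,6,7,8,9}:56  {1,2,4,5,6,7,8,9}:70  {2,3,4,5,6,7,8,9}:56
  start at 0(q): 126
  start at 3(r): 126
sum over floor = 252

252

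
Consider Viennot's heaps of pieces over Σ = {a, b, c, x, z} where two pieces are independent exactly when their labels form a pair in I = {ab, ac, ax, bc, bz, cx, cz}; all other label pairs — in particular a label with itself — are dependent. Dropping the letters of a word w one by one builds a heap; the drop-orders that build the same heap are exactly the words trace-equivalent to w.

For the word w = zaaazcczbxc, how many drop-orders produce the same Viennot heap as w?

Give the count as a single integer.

#0=z has no predecessor
#1=a depends on [0:z]
#2=a depends on [1:a]
#3=a depends on [2:a]
#4=z depends on [3:a]
#5=c has no predecessor
#6=c depends on [5:c]
#7=z depends on [4:z]
#8=b has no predecessor
#9=x depends on [7:z, 8:b]
#10=c depends on [6:c]
sources: [0:z, 5:c, 8:b]
N(rest) = Σ N(rest − s) over sources s of rest; N(one piece) = 1:
  size 1 → [9]=1  [10]=1
  size 2 → [6,10]=1  [7,9]=1  [8,9]=1  [9,10]=2
  size 3 → [4,7,9]=1  [5,6,10]=1  [6,9,10]=3  [7,8,9]=2  [7,9,10]=3  [8,9,10]=3
  size 4 → [3,4,7,9]=1  [4,7,8,9]=3  [4,7,9,10]=4  [5,6,9,10]=4  [6,7,9,10]=6  [6,8,9,10]=6  [7,8,9,10]=8
  size 5 → [2,3,4,7,9]=1  [3,4,7,8,9]=4  [3,4,7,9,10]=5  [4,6,7,9,10]=10  [4,7,8,9,10]=15  [5,6,7,9,10]=10  [5,6,8,9,10]=10  [6,7,8,9,10]=20
  size 6 → [1,2,3,4,7,9]=1  [2,3,4,7,8,9]=5  [2,3,4,7,9,10]=6  [3,4,6,7,9,10]=15  [3,4,7,8,9,10]=24  [4,5,6,7,9,10]=20  [4,6,7,8,9,10]=45  [5,6,7,8,9,10]=40
  size 7 → [0,1,2,3,4,7,9]=1  [1,2,3,4,7,8,9]=6  [1,2,3,4,7,9,10]=7  [2,3,4,6,7,9,10]=21  [2,3,4,7,8,9,10]=35  [3,4,5,6,7,9,10]=35  [3,4,6,7,8,9,10]=84  [4,5,6,7,8,9,10]=105
  size 8 → [0,1,2,3,4,7,8,9]=7  [0,1,2,3,4,7,9,10]=8  [1,2,3,4,6,7,9,10]=28  [1,2,3,4,7,8,9,10]=48  [2,3,4,5,6,7,9,10]=56  [2,3,4,6,7,8,9,10]=140  [3,4,5,6,7,8,9,10]=224
  size 9 → [0,1,2,3,4,6,7,9,10]=36  [0,1,2,3,4,7,8,9,10]=63  [1,2,3,4,5,6,7,9,10]=84  [1,2,3,4,6,7,8,9,10]=216  [2,3,4,5,6,7,8,9,10]=420
  first=0(z) contributes 720
  first=5(c) contributes 315
  first=8(b) contributes 120
|[w]| = 1155

1155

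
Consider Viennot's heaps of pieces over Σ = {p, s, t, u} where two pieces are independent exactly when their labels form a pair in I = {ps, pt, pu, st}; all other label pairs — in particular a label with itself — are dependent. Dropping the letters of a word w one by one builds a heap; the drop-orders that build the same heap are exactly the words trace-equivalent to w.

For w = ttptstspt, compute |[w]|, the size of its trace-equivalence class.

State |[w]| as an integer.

drop 0:t onto floor
drop 1:t onto {0:t}
drop 2:p onto floor
drop 3:t onto {1:t}
drop 4:s onto floor
drop 5:t onto {3:t}
drop 6:s onto {4:s}
drop 7:p onto {2:p}
drop 8:t onto {5:t}
ground layer = {0:t, 2:p, 4:s}
drop-orders for the pieces not yet dropped (sum over which currently-grounded one goes next):
  1 to go: {6} 1  {7} 1  {8} 1
  2 to go: {2,7} 1  {4,6} 1  {5,8} 1  {6,7} 2  {6,8} 2  {7,8} 2
  3 to go: {2,6,7} 3  {2,7,8} 3  {3,5,8} 1  {4,6,7} 3  {4,6,8} 3  {5,6,8} 3  {5,7,8} 3  {6,7,8} 6
  4 to go: {1,3,5,8} 1  {2,4,6,7} 6  {2,5,7,8} 6  {2,6,7,8} 12  {3,5,6,8} 4  {3,5,7,8} 4  {4,5,6,8} 6  {4,6,7,8} 12  {5,6,7,8} 12
  5 to go: {0,1,3,5,8} 1  {1,3,5,6,8} 5  {1,3,5,7,8} 5  {2,3,5,7,8} 10  {2,4,6,7,8} 30  {2,5,6,7,8} 30  {3,4,5,6,8} 10  {3,5,6,7,8} 20  {4,5,6,7,8} 30
  6 to go: {0,1,3,5,6,8} 6  {0,1,3,5,7,8} 6  {1,2,3,5,7,8} 15  {1,3,4,5,6,8} 15  {1,3,5,6,7,8} 30  {2,3,5,6,7,8} 60  {2,4,5,6,7,8} 90  {3,4,5,6,7,8} 60
  7 to go: {0,1,2,3,5,7,8} 21  {0,1,3,4,5,6,8} 21  {0,1,3,5,6,7,8} 42  {1,2,3,5,6,7,8} 105  {1,3,4,5,6,7,8} 105  {2,3,4,5,6,7,8} 210
  if 0:t drops first: 420 orders
  if 2:p drops first: 168 orders
  if 4:s drops first: 168 orders
heap linearizations: 756

756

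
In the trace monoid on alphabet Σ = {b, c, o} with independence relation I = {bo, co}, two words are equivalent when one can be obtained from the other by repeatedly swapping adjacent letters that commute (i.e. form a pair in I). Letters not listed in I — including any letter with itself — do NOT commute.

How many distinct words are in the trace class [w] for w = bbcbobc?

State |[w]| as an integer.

piece 0:b — minimal
piece 1:b rests on {0:b}
piece 2:c rests on {1:b}
piece 3:b rests on {2:c}
piece 4:o — minimal
piece 5:b rests on {3:b}
piece 6:c rests on {5:b}
minimal pieces: {0:b, 4:o}
ways to finish when only these pieces remain (= sum over removing one remaining piece with nothing left below it):
  1 left: {4}→1  {6}→1
  2 left: {4,6}→2  {5,6}→1
  3 left: {3,5,6}→1  {4,5,6}→3
  4 left: {2,3,5,6}→1  {3,4,5,6}→4
  5 left: {1,2,3,5,6}→1  {2,3,4,5,6}→5
  placing 0:b first → 6 extensions
  placing 4:o first → 1 extensions
total linear extensions = 7

7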